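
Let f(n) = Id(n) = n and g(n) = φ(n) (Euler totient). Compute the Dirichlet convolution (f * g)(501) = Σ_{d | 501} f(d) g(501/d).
(Id * φ)(501) = 1665

Divisors of 501: [1, 3, 167, 501]. For each d | 501:
  d = 1: Id(1) · φ(501/1) = 1 · 332 = 332
  d = 3: Id(3) · φ(501/3) = 3 · 166 = 498
  d = 167: Id(167) · φ(501/167) = 167 · 2 = 334
  d = 501: Id(501) · φ(501/501) = 501 · 1 = 501
Summing: (Id * φ)(501) = 332 + 498 + 334 + 501 = 1665.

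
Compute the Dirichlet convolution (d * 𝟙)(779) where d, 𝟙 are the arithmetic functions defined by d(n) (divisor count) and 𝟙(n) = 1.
(d * 𝟙)(779) = 9

Divisors of 779: [1, 19, 41, 779]. For each d | 779:
  d = 1: d(1) · 𝟙(779/1) = 1 · 1 = 1
  d = 19: d(19) · 𝟙(779/19) = 2 · 1 = 2
  d = 41: d(41) · 𝟙(779/41) = 2 · 1 = 2
  d = 779: d(779) · 𝟙(779/779) = 4 · 1 = 4
Summing: (d * 𝟙)(779) = 1 + 2 + 2 + 4 = 9.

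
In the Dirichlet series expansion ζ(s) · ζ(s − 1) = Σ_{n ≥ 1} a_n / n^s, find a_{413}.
σ(413) = 480

In the product (Σ m^0/m^s)(Σ k / k^s) = Σ (Σ_{d | n} d) / n^s, the coefficient of 1/n^s is σ(n) = Σ_{d | n} d. For n = 413, divisors are [1, 7, 59, 413]; summing: σ(413) = 480.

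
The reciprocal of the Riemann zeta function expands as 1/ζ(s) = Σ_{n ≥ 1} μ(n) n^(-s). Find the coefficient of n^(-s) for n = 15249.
μ(15249) = 1

Factor n = 15249 = 3 · 13 · 17 · 23. μ(n) = 0 if any exponent ≥ 2 (not squarefree); otherwise μ(n) = (−1)^{ω(n)} where ω(n) is the number of distinct prime factors. Applying: μ(15249) = 1.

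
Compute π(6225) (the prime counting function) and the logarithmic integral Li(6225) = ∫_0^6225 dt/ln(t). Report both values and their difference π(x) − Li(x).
π(6225) = 810;  Li(6225) ≈ 826.22;  π(x) − Li(x) ≈ -16.22.

Direct count of primes ≤ 6225 gives π(6225) = 810. Numerical evaluation of the logarithmic integral gives Li(6225) ≈ 826.22. The difference π(x) − Li(x) ≈ -16.22 is typically negative for small/moderate x (Li(x) overestimates), though Littlewood's theorem shows this sign changes infinitely often.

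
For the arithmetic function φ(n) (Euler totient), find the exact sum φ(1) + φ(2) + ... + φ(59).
Σ_{n ≤ 59} φ(n) = 1086

Compute φ(n) for each 1 ≤ n ≤ 59: φ(1) = 1, φ(2) = 1, φ(3) = 2, φ(4) = 2, φ(5) = 4, φ(6) = 2, φ(7) = 6, φ(8) = 4, φ(9) = 6, φ(10) = 4, φ(11) = 10, φ(12) = 4, φ(13) = 12, φ(14) = 6, φ(15) = 8, φ(16) = 8, φ(17) = 16, φ(18) = 6, φ(19) = 18, φ(20) = 8, φ(21) = 12, φ(22) = 10, φ(23) = 22, φ(24) = 8, φ(25) = 20, φ(26) = 12, φ(27) = 18, φ(28) = 12, φ(29) = 28, φ(30) = 8, φ(31) = 30, φ(32) = 16, φ(33) = 20, φ(34) = 16, φ(35) = 24, φ(36) = 12, φ(37) = 36, φ(38) = 18, φ(39) = 24, φ(40) = 16, φ(41) = 40, φ(42) = 12, φ(43) = 42, φ(44) = 20, φ(45) = 24, φ(46) = 22, φ(47) = 46, φ(48) = 16, φ(49) = 42, φ(50) = 20, φ(51) = 32, φ(52) = 24, φ(53) = 52, φ(54) = 18, φ(55) = 40, φ(56) = 24, φ(57) = 36, φ(58) = 28, φ(59) = 58. Summing all 59 values: 1086. (Average order: Σ_{n ≤ x} φ(n) ~ (3/π²) x². For x = 59, (3/π²)·59² ≈ 1058.10.)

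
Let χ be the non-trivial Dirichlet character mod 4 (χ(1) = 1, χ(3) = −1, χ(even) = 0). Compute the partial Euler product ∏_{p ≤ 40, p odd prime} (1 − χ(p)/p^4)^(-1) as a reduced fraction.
∏ = 36907491853859640421662745584761054387/37320078298954450639637508295357366272

The odd primes p ≤ 40 are [3, 5, 7, 11, 13, 17, 19, 23, 29, 31, 37]. For each, χ(p) = 1 if p ≡ 1 mod 4, χ(p) = −1 if p ≡ 3 mod 4. Taking (1 − χ(p)/p^4)^(-1) = p^4/(p^4 − χ(p)): (1 − (-1)/3^4)^(-1) · (1 − (1)/5^4)^(-1) · (1 − (-1)/7^4)^(-1) · (1 − (-1)/11^4)^(-1) · (1 − (1)/13^4)^(-1) · (1 − (1)/17^4)^(-1) · (1 − (-1)/19^4)^(-1) · (1 − (-1)/23^4)^(-1) · (1 − (1)/29^4)^(-1) · (1 − (-1)/31^4)^(-1) · (1 − (1)/37^4)^(-1) = 36907491853859640421662745584761054387/37320078298954450639637508295357366272.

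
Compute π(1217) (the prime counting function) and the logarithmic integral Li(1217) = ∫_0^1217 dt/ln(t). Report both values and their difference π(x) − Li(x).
π(1217) = 199;  Li(1217) ≈ 208.57;  π(x) − Li(x) ≈ -9.57.

Direct count of primes ≤ 1217 gives π(1217) = 199. Numerical evaluation of the logarithmic integral gives Li(1217) ≈ 208.57. The difference π(x) − Li(x) ≈ -9.57 is typically negative for small/moderate x (Li(x) overestimates), though Littlewood's theorem shows this sign changes infinitely often.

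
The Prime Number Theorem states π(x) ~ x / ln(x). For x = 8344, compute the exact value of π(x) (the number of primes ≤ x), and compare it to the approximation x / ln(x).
π(8344) = 1045;  x/ln(x) ≈ 924.10;  relative error ≈ 11.57%.

Directly count primes up to 8344: π(8344) = 1045. The PNT approximation gives 8344/ln(8344) ≈ 8344/9.02930 ≈ 924.10. Relative error (π(x) − x/ln(x)) / π(x) ≈ 11.57%; the approximation is known to undercount slightly (Li(x) is a better estimate).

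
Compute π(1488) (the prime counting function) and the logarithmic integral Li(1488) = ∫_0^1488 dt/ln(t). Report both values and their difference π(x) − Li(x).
π(1488) = 236;  Li(1488) ≈ 246.17;  π(x) − Li(x) ≈ -10.17.

Direct count of primes ≤ 1488 gives π(1488) = 236. Numerical evaluation of the logarithmic integral gives Li(1488) ≈ 246.17. The difference π(x) − Li(x) ≈ -10.17 is typically negative for small/moderate x (Li(x) overestimates), though Littlewood's theorem shows this sign changes infinitely often.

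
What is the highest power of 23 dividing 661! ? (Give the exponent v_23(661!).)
v_23(661!) = 29

Legendre's formula: v_p(n!) = Σ_{k ≥ 1} ⌊n / p^k⌋. For p = 23, n = 661, the terms are:
  ⌊661/23^1⌋ = ⌊661/23⌋ = 28
  ⌊661/23^2⌋ = ⌊661/529⌋ = 1
(the next term ⌊661/23^3⌋ = 0, terminating the sum). Summing: v_23(661!) = 28 + 1 = 29.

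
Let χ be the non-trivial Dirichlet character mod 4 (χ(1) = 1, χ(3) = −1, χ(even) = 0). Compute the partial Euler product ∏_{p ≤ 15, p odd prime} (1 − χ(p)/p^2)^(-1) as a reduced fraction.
∏ = 143143/156160

The odd primes p ≤ 15 are [3, 5, 7, 11, 13]. For each, χ(p) = 1 if p ≡ 1 mod 4, χ(p) = −1 if p ≡ 3 mod 4. Taking (1 − χ(p)/p^2)^(-1) = p^2/(p^2 − χ(p)): (1 − (-1)/3^2)^(-1) · (1 − (1)/5^2)^(-1) · (1 − (-1)/7^2)^(-1) · (1 − (-1)/11^2)^(-1) · (1 − (1)/13^2)^(-1) = 143143/156160.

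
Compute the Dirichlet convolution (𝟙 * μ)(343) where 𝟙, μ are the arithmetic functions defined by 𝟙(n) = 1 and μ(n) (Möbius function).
(𝟙 * μ)(343) = 0

Divisors of 343: [1, 7, 49, 343]. For each d | 343:
  d = 1: 𝟙(1) · μ(343/1) = 1 · 0 = 0
  d = 7: 𝟙(7) · μ(343/7) = 1 · 0 = 0
  d = 49: 𝟙(49) · μ(343/49) = 1 · -1 = -1
  d = 343: 𝟙(343) · μ(343/343) = 1 · 1 = 1
Summing: (𝟙 * μ)(343) = 0 + 0 + -1 + 1 = 0.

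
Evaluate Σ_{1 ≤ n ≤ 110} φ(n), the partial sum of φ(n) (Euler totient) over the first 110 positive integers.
Σ_{n ≤ 110} φ(n) = 3716

Compute φ(n) for each 1 ≤ n ≤ 110: φ(1) = 1, φ(2) = 1, φ(3) = 2, φ(4) = 2, φ(5) = 4, φ(6) = 2, φ(7) = 6, φ(8) = 4, φ(9) = 6, φ(10) = 4, φ(11) = 10, φ(12) = 4, φ(13) = 12, φ(14) = 6, φ(15) = 8, φ(16) = 8, φ(17) = 16, φ(18) = 6, φ(19) = 18, φ(20) = 8, φ(21) = 12, φ(22) = 10, φ(23) = 22, φ(24) = 8, φ(25) = 20, φ(26) = 12, φ(27) = 18, φ(28) = 12, φ(29) = 28, φ(30) = 8, φ(31) = 30, φ(32) = 16, φ(33) = 20, φ(34) = 16, φ(35) = 24, φ(36) = 12, φ(37) = 36, φ(38) = 18, φ(39) = 24, φ(40) = 16, φ(41) = 40, φ(42) = 12, φ(43) = 42, φ(44) = 20, φ(45) = 24, φ(46) = 22, φ(47) = 46, φ(48) = 16, φ(49) = 42, φ(50) = 20, φ(51) = 32, φ(52) = 24, φ(53) = 52, φ(54) = 18, φ(55) = 40, φ(56) = 24, φ(57) = 36, φ(58) = 28, φ(59) = 58, φ(60) = 16, φ(61) = 60, φ(62) = 30, φ(63) = 36, φ(64) = 32, φ(65) = 48, φ(66) = 20, φ(67) = 66, φ(68) = 32, φ(69) = 44, φ(70) = 24, φ(71) = 70, φ(72) = 24, φ(73) = 72, φ(74) = 36, φ(75) = 40, φ(76) = 36, φ(77) = 60, φ(78) = 24, φ(79) = 78, φ(80) = 32, φ(81) = 54, φ(82) = 40, φ(83) = 82, φ(84) = 24, φ(85) = 64, φ(86) = 42, φ(87) = 56, φ(88) = 40, φ(89) = 88, φ(90) = 24, φ(91) = 72, φ(92) = 44, φ(93) = 60, φ(94) = 46, φ(95) = 72, φ(96) = 32, φ(97) = 96, φ(98) = 42, φ(99) = 60, φ(100) = 40, φ(101) = 100, φ(102) = 32, φ(103) = 102, φ(104) = 48, φ(105) = 48, φ(106) = 52, φ(107) = 106, φ(108) = 36, φ(109) = 108, φ(110) = 40. Summing all 110 values: 3716. (Average order: Σ_{n ≤ x} φ(n) ~ (3/π²) x². For x = 110, (3/π²)·110² ≈ 3677.96.)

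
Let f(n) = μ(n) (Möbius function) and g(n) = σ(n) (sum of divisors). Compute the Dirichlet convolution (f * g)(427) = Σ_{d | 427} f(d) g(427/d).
(μ * σ)(427) = 427

Divisors of 427: [1, 7, 61, 427]. For each d | 427:
  d = 1: μ(1) · σ(427/1) = 1 · 496 = 496
  d = 7: μ(7) · σ(427/7) = -1 · 62 = -62
  d = 61: μ(61) · σ(427/61) = -1 · 8 = -8
  d = 427: μ(427) · σ(427/427) = 1 · 1 = 1
Summing: (μ * σ)(427) = 496 + -62 + -8 + 1 = 427.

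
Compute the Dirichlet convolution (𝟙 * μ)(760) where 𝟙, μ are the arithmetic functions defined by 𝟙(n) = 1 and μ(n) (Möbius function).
(𝟙 * μ)(760) = 0

Divisors of 760: [1, 2, 4, 5, 8, 10, 19, 20, 38, 40, 76, 95, 152, 190, 380, 760]. For each d | 760:
  d = 1: 𝟙(1) · μ(760/1) = 1 · 0 = 0
  d = 2: 𝟙(2) · μ(760/2) = 1 · 0 = 0
  d = 4: 𝟙(4) · μ(760/4) = 1 · -1 = -1
  d = 5: 𝟙(5) · μ(760/5) = 1 · 0 = 0
  d = 8: 𝟙(8) · μ(760/8) = 1 · 1 = 1
  d = 10: 𝟙(10) · μ(760/10) = 1 · 0 = 0
  d = 19: 𝟙(19) · μ(760/19) = 1 · 0 = 0
  d = 20: 𝟙(20) · μ(760/20) = 1 · 1 = 1
  d = 38: 𝟙(38) · μ(760/38) = 1 · 0 = 0
  d = 40: 𝟙(40) · μ(760/40) = 1 · -1 = -1
  d = 76: 𝟙(76) · μ(760/76) = 1 · 1 = 1
  d = 95: 𝟙(95) · μ(760/95) = 1 · 0 = 0
  d = 152: 𝟙(152) · μ(760/152) = 1 · -1 = -1
  d = 190: 𝟙(190) · μ(760/190) = 1 · 0 = 0
  d = 380: 𝟙(380) · μ(760/380) = 1 · -1 = -1
  d = 760: 𝟙(760) · μ(760/760) = 1 · 1 = 1
Summing: (𝟙 * μ)(760) = 0 + 0 + -1 + 0 + 1 + 0 + 0 + 1 + 0 + -1 + 1 + 0 + -1 + 0 + -1 + 1 = 0.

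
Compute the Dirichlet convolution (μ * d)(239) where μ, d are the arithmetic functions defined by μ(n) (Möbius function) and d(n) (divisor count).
(μ * d)(239) = 1

Divisors of 239: [1, 239]. For each d | 239:
  d = 1: μ(1) · d(239/1) = 1 · 2 = 2
  d = 239: μ(239) · d(239/239) = -1 · 1 = -1
Summing: (μ * d)(239) = 2 + -1 = 1.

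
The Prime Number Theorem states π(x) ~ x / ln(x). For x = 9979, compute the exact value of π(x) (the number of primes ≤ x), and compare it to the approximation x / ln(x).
π(9979) = 1229;  x/ln(x) ≈ 1083.70;  relative error ≈ 11.82%.

Directly count primes up to 9979: π(9979) = 1229. The PNT approximation gives 9979/ln(9979) ≈ 9979/9.20824 ≈ 1083.70. Relative error (π(x) − x/ln(x)) / π(x) ≈ 11.82%; the approximation is known to undercount slightly (Li(x) is a better estimate).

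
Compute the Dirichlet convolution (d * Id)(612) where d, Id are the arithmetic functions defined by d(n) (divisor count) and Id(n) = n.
(d * Id)(612) = 3762

Divisors of 612: [1, 2, 3, 4, 6, 9, 12, 17, 18, 34, 36, 51, 68, 102, 153, 204, 306, 612]. For each d | 612:
  d = 1: d(1) · Id(612/1) = 1 · 612 = 612
  d = 2: d(2) · Id(612/2) = 2 · 306 = 612
  d = 3: d(3) · Id(612/3) = 2 · 204 = 408
  d = 4: d(4) · Id(612/4) = 3 · 153 = 459
  d = 6: d(6) · Id(612/6) = 4 · 102 = 408
  d = 9: d(9) · Id(612/9) = 3 · 68 = 204
  d = 12: d(12) · Id(612/12) = 6 · 51 = 306
  d = 17: d(17) · Id(612/17) = 2 · 36 = 72
  d = 18: d(18) · Id(612/18) = 6 · 34 = 204
  d = 34: d(34) · Id(612/34) = 4 · 18 = 72
  d = 36: d(36) · Id(612/36) = 9 · 17 = 153
  d = 51: d(51) · Id(612/51) = 4 · 12 = 48
  d = 68: d(68) · Id(612/68) = 6 · 9 = 54
  d = 102: d(102) · Id(612/102) = 8 · 6 = 48
  d = 153: d(153) · Id(612/153) = 6 · 4 = 24
  d = 204: d(204) · Id(612/204) = 12 · 3 = 36
  d = 306: d(306) · Id(612/306) = 12 · 2 = 24
  d = 612: d(612) · Id(612/612) = 18 · 1 = 18
Summing: (d * Id)(612) = 612 + 612 + 408 + 459 + 408 + 204 + 306 + 72 + 204 + 72 + 153 + 48 + 54 + 48 + 24 + 36 + 24 + 18 = 3762.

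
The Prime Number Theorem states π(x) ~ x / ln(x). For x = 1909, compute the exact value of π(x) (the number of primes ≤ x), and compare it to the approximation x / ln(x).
π(1909) = 292;  x/ln(x) ≈ 252.70;  relative error ≈ 13.46%.

Directly count primes up to 1909: π(1909) = 292. The PNT approximation gives 1909/ln(1909) ≈ 1909/7.55433 ≈ 252.70. Relative error (π(x) − x/ln(x)) / π(x) ≈ 13.46%; the approximation is known to undercount slightly (Li(x) is a better estimate).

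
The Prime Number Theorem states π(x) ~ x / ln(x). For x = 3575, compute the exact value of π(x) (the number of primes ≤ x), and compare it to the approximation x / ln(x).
π(3575) = 500;  x/ln(x) ≈ 436.95;  relative error ≈ 12.61%.

Directly count primes up to 3575: π(3575) = 500. The PNT approximation gives 3575/ln(3575) ≈ 3575/8.18172 ≈ 436.95. Relative error (π(x) − x/ln(x)) / π(x) ≈ 12.61%; the approximation is known to undercount slightly (Li(x) is a better estimate).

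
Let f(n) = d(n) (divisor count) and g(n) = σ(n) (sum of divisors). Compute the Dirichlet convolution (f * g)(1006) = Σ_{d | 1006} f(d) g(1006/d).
(d * σ)(1006) = 2530

Divisors of 1006: [1, 2, 503, 1006]. For each d | 1006:
  d = 1: d(1) · σ(1006/1) = 1 · 1512 = 1512
  d = 2: d(2) · σ(1006/2) = 2 · 504 = 1008
  d = 503: d(503) · σ(1006/503) = 2 · 3 = 6
  d = 1006: d(1006) · σ(1006/1006) = 4 · 1 = 4
Summing: (d * σ)(1006) = 1512 + 1008 + 6 + 4 = 2530.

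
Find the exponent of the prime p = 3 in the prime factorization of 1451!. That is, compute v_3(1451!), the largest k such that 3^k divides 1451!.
v_3(1451!) = 720

Legendre's formula: v_p(n!) = Σ_{k ≥ 1} ⌊n / p^k⌋. For p = 3, n = 1451, the terms are:
  ⌊1451/3^1⌋ = ⌊1451/3⌋ = 483
  ⌊1451/3^2⌋ = ⌊1451/9⌋ = 161
  ⌊1451/3^3⌋ = ⌊1451/27⌋ = 53
  ⌊1451/3^4⌋ = ⌊1451/81⌋ = 17
  ⌊1451/3^5⌋ = ⌊1451/243⌋ = 5
  ⌊1451/3^6⌋ = ⌊1451/729⌋ = 1
(the next term ⌊1451/3^7⌋ = 0, terminating the sum). Summing: v_3(1451!) = 483 + 161 + 53 + 17 + 5 + 1 = 720.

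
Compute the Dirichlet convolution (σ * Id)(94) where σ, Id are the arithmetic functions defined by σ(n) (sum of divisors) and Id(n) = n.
(σ * Id)(94) = 475

Divisors of 94: [1, 2, 47, 94]. For each d | 94:
  d = 1: σ(1) · Id(94/1) = 1 · 94 = 94
  d = 2: σ(2) · Id(94/2) = 3 · 47 = 141
  d = 47: σ(47) · Id(94/47) = 48 · 2 = 96
  d = 94: σ(94) · Id(94/94) = 144 · 1 = 144
Summing: (σ * Id)(94) = 94 + 141 + 96 + 144 = 475.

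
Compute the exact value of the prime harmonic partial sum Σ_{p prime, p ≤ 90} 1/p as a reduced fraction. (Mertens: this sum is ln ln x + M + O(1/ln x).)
Σ 1/p = 42605658161771733665696611824842057/23768741896345550770650537601358310

π(90) = 24, so the primes ≤ 90 are [2, 3, 5, 7, 11, 13, 17, 19, 23, 29, 31, 37, 41, 43, 47, 53, 59, 61, 67, 71, 73, 79, 83, 89]. Summing 1/p over these primes: 42605658161771733665696611824842057/23768741896345550770650537601358310 ≈ 1.7925. Mertens estimate ln ln(90) + 0.2615 ≈ 1.7655.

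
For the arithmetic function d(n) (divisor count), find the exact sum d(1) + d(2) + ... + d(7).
Σ_{n ≤ 7} d(n) = 16

Compute d(n) for each 1 ≤ n ≤ 7: d(1) = 1, d(2) = 2, d(3) = 2, d(4) = 3, d(5) = 2, d(6) = 4, d(7) = 2. Summing all 7 values: 16. (Dirichlet's divisor formula: Σ_{n ≤ x} d(n) = x ln(x) + (2γ − 1) x + O(√x). For x = 7, the asymptotic estimate is ≈ 14.70.)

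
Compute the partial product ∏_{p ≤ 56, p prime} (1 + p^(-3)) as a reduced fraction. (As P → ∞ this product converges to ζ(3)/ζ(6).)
∏ = 1193284353855226596885466673602596175872/1009953283877483663098780766542609340885

The primes p ≤ 56 are [2, 3, 5, 7, 11, 13, 17, 19, 23, 29, 31, 37, 41, 43, 47, 53]. For each, (1 + 1/p^3) = (p^3 + 1)/p^3. Multiplying these fractions over p ∈ [2, 3, 5, 7, 11, 13, 17, 19, 23, 29, 31, 37, 41, 43, 47, 53] gives 1193284353855226596885466673602596175872/1009953283877483663098780766542609340885. (In the limit P → ∞ this tends to ζ(3)/ζ(6).)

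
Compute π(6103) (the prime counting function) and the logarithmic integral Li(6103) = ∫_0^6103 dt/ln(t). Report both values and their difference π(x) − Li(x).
π(6103) = 796;  Li(6103) ≈ 812.24;  π(x) − Li(x) ≈ -16.24.

Direct count of primes ≤ 6103 gives π(6103) = 796. Numerical evaluation of the logarithmic integral gives Li(6103) ≈ 812.24. The difference π(x) − Li(x) ≈ -16.24 is typically negative for small/moderate x (Li(x) overestimates), though Littlewood's theorem shows this sign changes infinitely often.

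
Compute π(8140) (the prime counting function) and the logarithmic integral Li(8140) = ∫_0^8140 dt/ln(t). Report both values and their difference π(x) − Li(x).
π(8140) = 1022;  Li(8140) ≈ 1041.98;  π(x) − Li(x) ≈ -19.98.

Direct count of primes ≤ 8140 gives π(8140) = 1022. Numerical evaluation of the logarithmic integral gives Li(8140) ≈ 1041.98. The difference π(x) − Li(x) ≈ -19.98 is typically negative for small/moderate x (Li(x) overestimates), though Littlewood's theorem shows this sign changes infinitely often.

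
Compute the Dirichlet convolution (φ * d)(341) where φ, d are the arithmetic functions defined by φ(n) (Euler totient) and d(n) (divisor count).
(φ * d)(341) = 384

Divisors of 341: [1, 11, 31, 341]. For each d | 341:
  d = 1: φ(1) · d(341/1) = 1 · 4 = 4
  d = 11: φ(11) · d(341/11) = 10 · 2 = 20
  d = 31: φ(31) · d(341/31) = 30 · 2 = 60
  d = 341: φ(341) · d(341/341) = 300 · 1 = 300
Summing: (φ * d)(341) = 4 + 20 + 60 + 300 = 384.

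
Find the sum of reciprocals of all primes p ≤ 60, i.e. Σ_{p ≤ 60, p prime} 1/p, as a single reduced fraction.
Σ 1/p = 3263815694539731437539/1922760350154212639070

π(60) = 17, so the primes ≤ 60 are [2, 3, 5, 7, 11, 13, 17, 19, 23, 29, 31, 37, 41, 43, 47, 53, 59]. Summing 1/p over these primes: 3263815694539731437539/1922760350154212639070 ≈ 1.6975. Mertens estimate ln ln(60) + 0.2615 ≈ 1.6711.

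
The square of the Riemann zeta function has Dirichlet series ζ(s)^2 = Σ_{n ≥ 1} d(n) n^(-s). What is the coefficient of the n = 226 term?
d(226) = 4

ζ(s)^2 = (Σ 1/m^s)(Σ 1/k^s). The coefficient of 1/n^s in the product is the number of ordered pairs (m, k) with mk = n, which equals d(n). For n = 226, divisors are [1, 2, 113, 226], so d(226) = 4.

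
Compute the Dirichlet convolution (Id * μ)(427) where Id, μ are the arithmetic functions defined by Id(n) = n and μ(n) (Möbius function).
(Id * μ)(427) = 360

Divisors of 427: [1, 7, 61, 427]. For each d | 427:
  d = 1: Id(1) · μ(427/1) = 1 · 1 = 1
  d = 7: Id(7) · μ(427/7) = 7 · -1 = -7
  d = 61: Id(61) · μ(427/61) = 61 · -1 = -61
  d = 427: Id(427) · μ(427/427) = 427 · 1 = 427
Summing: (Id * μ)(427) = 1 + -7 + -61 + 427 = 360.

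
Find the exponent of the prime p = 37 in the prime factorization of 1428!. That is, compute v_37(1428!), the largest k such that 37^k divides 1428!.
v_37(1428!) = 39

Legendre's formula: v_p(n!) = Σ_{k ≥ 1} ⌊n / p^k⌋. For p = 37, n = 1428, the terms are:
  ⌊1428/37^1⌋ = ⌊1428/37⌋ = 38
  ⌊1428/37^2⌋ = ⌊1428/1369⌋ = 1
(the next term ⌊1428/37^3⌋ = 0, terminating the sum). Summing: v_37(1428!) = 38 + 1 = 39.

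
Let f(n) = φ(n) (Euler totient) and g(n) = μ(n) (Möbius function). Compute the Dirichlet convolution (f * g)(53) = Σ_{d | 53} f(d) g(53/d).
(φ * μ)(53) = 51

Divisors of 53: [1, 53]. For each d | 53:
  d = 1: φ(1) · μ(53/1) = 1 · -1 = -1
  d = 53: φ(53) · μ(53/53) = 52 · 1 = 52
Summing: (φ * μ)(53) = -1 + 52 = 51.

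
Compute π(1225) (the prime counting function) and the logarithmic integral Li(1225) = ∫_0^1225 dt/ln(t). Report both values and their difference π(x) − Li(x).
π(1225) = 200;  Li(1225) ≈ 209.70;  π(x) − Li(x) ≈ -9.70.

Direct count of primes ≤ 1225 gives π(1225) = 200. Numerical evaluation of the logarithmic integral gives Li(1225) ≈ 209.70. The difference π(x) − Li(x) ≈ -9.70 is typically negative for small/moderate x (Li(x) overestimates), though Littlewood's theorem shows this sign changes infinitely often.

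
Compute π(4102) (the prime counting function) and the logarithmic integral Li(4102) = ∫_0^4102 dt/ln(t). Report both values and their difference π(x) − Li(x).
π(4102) = 565;  Li(4102) ≈ 577.64;  π(x) − Li(x) ≈ -12.64.

Direct count of primes ≤ 4102 gives π(4102) = 565. Numerical evaluation of the logarithmic integral gives Li(4102) ≈ 577.64. The difference π(x) − Li(x) ≈ -12.64 is typically negative for small/moderate x (Li(x) overestimates), though Littlewood's theorem shows this sign changes infinitely often.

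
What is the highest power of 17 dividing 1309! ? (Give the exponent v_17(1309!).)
v_17(1309!) = 81

Legendre's formula: v_p(n!) = Σ_{k ≥ 1} ⌊n / p^k⌋. For p = 17, n = 1309, the terms are:
  ⌊1309/17^1⌋ = ⌊1309/17⌋ = 77
  ⌊1309/17^2⌋ = ⌊1309/289⌋ = 4
(the next term ⌊1309/17^3⌋ = 0, terminating the sum). Summing: v_17(1309!) = 77 + 4 = 81.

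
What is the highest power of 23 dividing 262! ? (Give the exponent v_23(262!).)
v_23(262!) = 11

Legendre's formula: v_p(n!) = Σ_{k ≥ 1} ⌊n / p^k⌋. For p = 23, n = 262, the terms are:
  ⌊262/23^1⌋ = ⌊262/23⌋ = 11
(the next term ⌊262/23^2⌋ = 0, terminating the sum). Summing: v_23(262!) = 11 = 11.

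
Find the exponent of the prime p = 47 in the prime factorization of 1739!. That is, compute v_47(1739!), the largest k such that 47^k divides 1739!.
v_47(1739!) = 37

Legendre's formula: v_p(n!) = Σ_{k ≥ 1} ⌊n / p^k⌋. For p = 47, n = 1739, the terms are:
  ⌊1739/47^1⌋ = ⌊1739/47⌋ = 37
(the next term ⌊1739/47^2⌋ = 0, terminating the sum). Summing: v_47(1739!) = 37 = 37.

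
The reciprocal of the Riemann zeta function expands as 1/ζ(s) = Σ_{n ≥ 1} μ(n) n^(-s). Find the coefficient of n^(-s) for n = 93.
μ(93) = 1

Factor n = 93 = 3 · 31. μ(n) = 0 if any exponent ≥ 2 (not squarefree); otherwise μ(n) = (−1)^{ω(n)} where ω(n) is the number of distinct prime factors. Applying: μ(93) = 1.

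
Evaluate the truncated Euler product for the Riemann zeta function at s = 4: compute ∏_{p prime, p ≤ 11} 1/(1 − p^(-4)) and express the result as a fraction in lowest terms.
∏ = 35153041/32481280

The primes p ≤ 11 are [2, 3, 5, 7, 11]. For each prime, (1 − 1/p^4)^(-1) = p^4 / (p^4 − 1). The product is (1 − 1/2^4)^(-1), (1 − 1/3^4)^(-1), (1 − 1/5^4)^(-1), (1 − 1/7^4)^(-1), (1 − 1/11^4)^(-1) = ∏ p^4 / (p^4 − 1) = 35153041/32481280.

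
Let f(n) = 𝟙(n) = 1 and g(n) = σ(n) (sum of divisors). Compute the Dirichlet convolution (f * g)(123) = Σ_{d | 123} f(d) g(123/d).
(𝟙 * σ)(123) = 215

Divisors of 123: [1, 3, 41, 123]. For each d | 123:
  d = 1: 𝟙(1) · σ(123/1) = 1 · 168 = 168
  d = 3: 𝟙(3) · σ(123/3) = 1 · 42 = 42
  d = 41: 𝟙(41) · σ(123/41) = 1 · 4 = 4
  d = 123: 𝟙(123) · σ(123/123) = 1 · 1 = 1
Summing: (𝟙 * σ)(123) = 168 + 42 + 4 + 1 = 215.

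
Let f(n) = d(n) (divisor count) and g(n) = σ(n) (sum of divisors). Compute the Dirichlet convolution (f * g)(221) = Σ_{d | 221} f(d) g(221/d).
(d * σ)(221) = 320

Divisors of 221: [1, 13, 17, 221]. For each d | 221:
  d = 1: d(1) · σ(221/1) = 1 · 252 = 252
  d = 13: d(13) · σ(221/13) = 2 · 18 = 36
  d = 17: d(17) · σ(221/17) = 2 · 14 = 28
  d = 221: d(221) · σ(221/221) = 4 · 1 = 4
Summing: (d * σ)(221) = 252 + 36 + 28 + 4 = 320.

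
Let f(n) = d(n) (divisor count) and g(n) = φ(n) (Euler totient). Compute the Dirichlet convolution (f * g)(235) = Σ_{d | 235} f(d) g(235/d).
(d * φ)(235) = 288

Divisors of 235: [1, 5, 47, 235]. For each d | 235:
  d = 1: d(1) · φ(235/1) = 1 · 184 = 184
  d = 5: d(5) · φ(235/5) = 2 · 46 = 92
  d = 47: d(47) · φ(235/47) = 2 · 4 = 8
  d = 235: d(235) · φ(235/235) = 4 · 1 = 4
Summing: (d * φ)(235) = 184 + 92 + 8 + 4 = 288.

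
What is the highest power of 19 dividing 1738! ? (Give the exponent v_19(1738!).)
v_19(1738!) = 95

Legendre's formula: v_p(n!) = Σ_{k ≥ 1} ⌊n / p^k⌋. For p = 19, n = 1738, the terms are:
  ⌊1738/19^1⌋ = ⌊1738/19⌋ = 91
  ⌊1738/19^2⌋ = ⌊1738/361⌋ = 4
(the next term ⌊1738/19^3⌋ = 0, terminating the sum). Summing: v_19(1738!) = 91 + 4 = 95.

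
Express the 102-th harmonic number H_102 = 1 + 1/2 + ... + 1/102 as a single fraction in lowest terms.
H_102 = 1466680552926312970266451896162877432149019/281670315928038407744716588098661706369472

Direct summation: H_102 = 1 + 1/2 + ... + 1/102. The least common denominator is lcm(1, ..., 102) = 7041757898200960193617914702466542659236800; over this denominator the numerator is 7041757898200960193617914702466542659236800 + 3520878949100480096808957351233271329618400 + 2347252632733653397872638234155514219745600 + 1760439474550240048404478675616635664809200 + 1408351579640192038723582940493308531847360 + 1173626316366826698936319117077757109872800 + 1005965414028708599088273528923791808462400 + 880219737275120024202239337808317832404600 + 782417544244551132624212744718504739915200 + 704175789820096019361791470246654265923680 + 640159808927360017601628609315140241748800 + 586813158183413349468159558538878554936400 + 541673684476996937970608823266657127633600 + 502982707014354299544136764461895904231200 + 469450526546730679574527646831102843949120 + 440109868637560012101119668904158916202300 + 414221052835350599624583217792149568190400 + 391208772122275566312106372359252369957600 + 370618836747418957558837615919291718907200 + 352087894910048009680895735123327132961840 + 335321804676236199696091176307930602820800 + 320079904463680008800814304657570120874400 + 306163386878302617113822378368110550401600 + 293406579091706674734079779269439277468200 + 281670315928038407744716588098661706369472 + 270836842238498468985304411633328563816800 + 260805848081517044208070914906168246638400 + 251491353507177149772068382230947952115600 + 242819237868998627366134989740225608939200 + 234725263273365339787263823415551421974560 + 227153480587127748181223054918275569652800 + 220054934318780006050559834452079458101150 + 213386602975786672533876203105046747249600 + 207110526417675299812291608896074784095200 + 201193082805741719817654705784758361692480 + 195604386061137783156053186179626184978800 + 190317781032458383611294991958555207006400 + 185309418373709478779418807959645859453600 + 180557894825665645990202941088885709211200 + 176043947455024004840447867561663566480920 + 171750192639047809600436943962598601444800 + 167660902338118099848045588153965301410400 + 163761811586068841712044527964338201377600 + 160039952231840004400407152328785060437200 + 156483508848910226524842548943700947983040 + 153081693439151308556911189184055275200800 + 149824636131935323268466270265245588494400 + 146703289545853337367039889634719638734100 + 143709344861244085584039075560541686923200 + 140835157964019203872358294049330853184736 + 138073684278450199874861072597383189396800 + 135418421119249234492652205816664281908400 + 132863356569829437615432352876727219985600 + 130402924040758522104035457453084123319200 + 128031961785472003520325721863028048349760 + 125745676753588574886034191115473976057800 + 123539612249139652519612538639763906302400 + 121409618934499313683067494870112804469600 + 119351828783067121925727367838415977275200 + 117362631636682669893631911707775710987280 + 115438654068868199895375650860107256708800 + 113576740293563874090611527459137784826400 + 111773934892078733232030392102643534273600 + 110027467159390003025279917226039729050575 + 108334736895399387594121764653331425526720 + 106693301487893336266938101552523373624800 + 105100864152253137218177831380097651630400 + 103555263208837649906145804448037392047600 + 102054462292767539037940792789370183467200 + 100596541402870859908827352892379180846240 + 99179688707055777374900207076993558580800 + 97802193030568891578026593089813092489400 + 96462436961656988953670064417349899441600 + 95158890516229191805647495979277603503200 + 93890105309346135914905529366220568789824 + 92654709186854739389709403979822929726800 + 91451401275337145371661229902162891678400 + 90278947412832822995101470544442854605600 + 89136175926594432830606515221095476699200 + 88021973727512002420223933780831783240460 + 86935282693839014736023638302056082212800 + 85875096319523904800218471981299300722400 + 84840456604830845706239936174295694689600 + 83830451169059049924022794076982650705200 + 82844210567070119924916643558429913638080 + 81880905793034420856022263982169100688800 + 80939745956332875788711663246741869646400 + 80019976115920002200203576164392530218600 + 79120875260684945995706906769286996171200 + 78241754424455113262421274471850473991520 + 77381954925285276852944117609522446804800 + 76540846719575654278455594592027637600400 + 75717826862375916060407684972758523217600 + 74912318065967661634233135132622794247200 + 74123767349483791511767523183858343781440 + 73351644772926668683519944817359819367050 + 72595442249494434985751697963572604734400 + 71854672430622042792019537780270843461600 + 71128867658595557511292067701682249083200 + 70417578982009601936179147024665426592368 + 69720375229712477164533808935312303556800 + 69036842139225099937430536298691594698400 = 36667013823157824256661297404071935803725475, so H_102 = 36667013823157824256661297404071935803725475/7041757898200960193617914702466542659236800; reducing by gcd(36667013823157824256661297404071935803725475, 7041757898200960193617914702466542659236800) = 25 gives 1466680552926312970266451896162877432149019/281670315928038407744716588098661706369472 ≈ 5.20708. (The PNT-adjacent estimate ln(102) + γ ≈ 5.20219 matches within O(1/n).)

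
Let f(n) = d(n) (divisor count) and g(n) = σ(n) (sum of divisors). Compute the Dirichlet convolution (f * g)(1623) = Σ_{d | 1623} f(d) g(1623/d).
(d * σ)(1623) = 3264

Divisors of 1623: [1, 3, 541, 1623]. For each d | 1623:
  d = 1: d(1) · σ(1623/1) = 1 · 2168 = 2168
  d = 3: d(3) · σ(1623/3) = 2 · 542 = 1084
  d = 541: d(541) · σ(1623/541) = 2 · 4 = 8
  d = 1623: d(1623) · σ(1623/1623) = 4 · 1 = 4
Summing: (d * σ)(1623) = 2168 + 1084 + 8 + 4 = 3264.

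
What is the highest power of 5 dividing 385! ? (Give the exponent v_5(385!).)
v_5(385!) = 95

Legendre's formula: v_p(n!) = Σ_{k ≥ 1} ⌊n / p^k⌋. For p = 5, n = 385, the terms are:
  ⌊385/5^1⌋ = ⌊385/5⌋ = 77
  ⌊385/5^2⌋ = ⌊385/25⌋ = 15
  ⌊385/5^3⌋ = ⌊385/125⌋ = 3
(the next term ⌊385/5^4⌋ = 0, terminating the sum). Summing: v_5(385!) = 77 + 15 + 3 = 95.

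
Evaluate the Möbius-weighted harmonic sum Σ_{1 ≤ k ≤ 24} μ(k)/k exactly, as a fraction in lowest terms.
Σ μ(k)/k = -249979/223092870

Values of μ(k) for 1 ≤ k ≤ 24: μ(1) = 1, μ(2) = -1, μ(3) = -1, μ(5) = -1, μ(6) = 1, μ(7) = -1, μ(10) = 1, μ(11) = -1, μ(13) = -1, μ(14) = 1, μ(15) = 1, μ(17) = -1, μ(19) = -1, μ(21) = 1, μ(22) = 1, μ(23) = -1, with μ = 0 on non-squarefree integers. Summing μ(k)/k for k where μ(k) ≠ 0 gives -249979/223092870 ≈ -0.0011. (PNT ⟺ this sum → 0 as n → ∞.)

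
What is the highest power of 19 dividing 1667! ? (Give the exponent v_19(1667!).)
v_19(1667!) = 91

Legendre's formula: v_p(n!) = Σ_{k ≥ 1} ⌊n / p^k⌋. For p = 19, n = 1667, the terms are:
  ⌊1667/19^1⌋ = ⌊1667/19⌋ = 87
  ⌊1667/19^2⌋ = ⌊1667/361⌋ = 4
(the next term ⌊1667/19^3⌋ = 0, terminating the sum). Summing: v_19(1667!) = 87 + 4 = 91.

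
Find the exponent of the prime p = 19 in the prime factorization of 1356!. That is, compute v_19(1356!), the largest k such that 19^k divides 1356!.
v_19(1356!) = 74

Legendre's formula: v_p(n!) = Σ_{k ≥ 1} ⌊n / p^k⌋. For p = 19, n = 1356, the terms are:
  ⌊1356/19^1⌋ = ⌊1356/19⌋ = 71
  ⌊1356/19^2⌋ = ⌊1356/361⌋ = 3
(the next term ⌊1356/19^3⌋ = 0, terminating the sum). Summing: v_19(1356!) = 71 + 3 = 74.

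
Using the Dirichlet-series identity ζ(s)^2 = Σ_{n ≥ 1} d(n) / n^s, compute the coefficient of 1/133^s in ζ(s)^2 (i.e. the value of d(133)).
d(133) = 4

ζ(s)^2 = (Σ 1/m^s)(Σ 1/k^s). The coefficient of 1/n^s in the product is the number of ordered pairs (m, k) with mk = n, which equals d(n). For n = 133, divisors are [1, 7, 19, 133], so d(133) = 4.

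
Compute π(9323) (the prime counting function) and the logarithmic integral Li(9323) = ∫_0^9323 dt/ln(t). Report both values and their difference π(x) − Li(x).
π(9323) = 1154;  Li(9323) ≈ 1172.36;  π(x) − Li(x) ≈ -18.36.

Direct count of primes ≤ 9323 gives π(9323) = 1154. Numerical evaluation of the logarithmic integral gives Li(9323) ≈ 1172.36. The difference π(x) − Li(x) ≈ -18.36 is typically negative for small/moderate x (Li(x) overestimates), though Littlewood's theorem shows this sign changes infinitely often.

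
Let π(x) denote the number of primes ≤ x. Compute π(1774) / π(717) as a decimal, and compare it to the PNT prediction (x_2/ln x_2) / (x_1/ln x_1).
π(1774)/π(717) = 274/127 ≈ 2.1575;  PNT prediction ≈ 2.1746.

π(717) = 127 and π(1774) = 274, so π(1774)/π(717) ≈ 2.1575. The PNT-predicted ratio is (1774/ln(1774)) / (717/ln(717)) ≈ 2.1746. The two agree to within a few percent, as expected.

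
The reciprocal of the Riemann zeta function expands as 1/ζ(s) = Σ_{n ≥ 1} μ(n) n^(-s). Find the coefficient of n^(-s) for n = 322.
μ(322) = -1

Factor n = 322 = 2 · 7 · 23. μ(n) = 0 if any exponent ≥ 2 (not squarefree); otherwise μ(n) = (−1)^{ω(n)} where ω(n) is the number of distinct prime factors. Applying: μ(322) = -1.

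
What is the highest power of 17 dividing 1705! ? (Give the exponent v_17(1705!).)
v_17(1705!) = 105

Legendre's formula: v_p(n!) = Σ_{k ≥ 1} ⌊n / p^k⌋. For p = 17, n = 1705, the terms are:
  ⌊1705/17^1⌋ = ⌊1705/17⌋ = 100
  ⌊1705/17^2⌋ = ⌊1705/289⌋ = 5
(the next term ⌊1705/17^3⌋ = 0, terminating the sum). Summing: v_17(1705!) = 100 + 5 = 105.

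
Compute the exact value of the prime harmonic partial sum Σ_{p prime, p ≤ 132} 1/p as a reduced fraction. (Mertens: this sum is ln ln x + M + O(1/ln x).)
Σ 1/p = 980956909242278731029785409368357903506317057050081/525896479052627740771371797072411912900610967452630

π(132) = 32, so the primes ≤ 132 are [2, 3, 5, 7, 11, 13, 17, 19, 23, 29, 31, 37, 41, 43, 47, 53, 59, 61, 67, 71, 73, 79, 83, 89, 97, 101, 103, 107, 109, 113, 127, 131]. Summing 1/p over these primes: 980956909242278731029785409368357903506317057050081/525896479052627740771371797072411912900610967452630 ≈ 1.8653. Mertens estimate ln ln(132) + 0.2615 ≈ 1.8472.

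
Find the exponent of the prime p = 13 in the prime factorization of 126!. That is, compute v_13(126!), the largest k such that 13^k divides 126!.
v_13(126!) = 9

Legendre's formula: v_p(n!) = Σ_{k ≥ 1} ⌊n / p^k⌋. For p = 13, n = 126, the terms are:
  ⌊126/13^1⌋ = ⌊126/13⌋ = 9
(the next term ⌊126/13^2⌋ = 0, terminating the sum). Summing: v_13(126!) = 9 = 9.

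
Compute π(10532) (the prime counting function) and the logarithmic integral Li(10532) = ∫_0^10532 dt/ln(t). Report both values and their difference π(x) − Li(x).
π(10532) = 1288;  Li(10532) ≈ 1303.74;  π(x) − Li(x) ≈ -15.74.

Direct count of primes ≤ 10532 gives π(10532) = 1288. Numerical evaluation of the logarithmic integral gives Li(10532) ≈ 1303.74. The difference π(x) − Li(x) ≈ -15.74 is typically negative for small/moderate x (Li(x) overestimates), though Littlewood's theorem shows this sign changes infinitely often.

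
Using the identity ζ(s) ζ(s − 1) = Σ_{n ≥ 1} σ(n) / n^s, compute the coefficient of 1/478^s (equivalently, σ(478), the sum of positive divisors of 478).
σ(478) = 720

In the product (Σ m^0/m^s)(Σ k / k^s) = Σ (Σ_{d | n} d) / n^s, the coefficient of 1/n^s is σ(n) = Σ_{d | n} d. For n = 478, divisors are [1, 2, 239, 478]; summing: σ(478) = 720.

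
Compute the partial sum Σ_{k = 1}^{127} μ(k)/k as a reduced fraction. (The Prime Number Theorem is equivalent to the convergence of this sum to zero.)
Σ μ(k)/k = -228455996623300386843096283835194191857230682/401447693933303618909444119902604513664588524773

Values of μ(k) for 1 ≤ k ≤ 127: μ(1) = 1, μ(2) = -1, μ(3) = -1, μ(5) = -1, μ(6) = 1, μ(7) = -1, μ(10) = 1, μ(11) = -1, μ(13) = -1, μ(14) = 1, μ(15) = 1, μ(17) = -1, μ(19) = -1, μ(21) = 1, μ(22) = 1, μ(23) = -1, μ(26) = 1, μ(29) = -1, μ(30) = -1, μ(31) = -1, μ(33) = 1, μ(34) = 1, μ(35) = 1, μ(37) = -1, μ(38) = 1, μ(39) = 1, μ(41) = -1, μ(42) = -1, μ(43) = -1, μ(46) = 1, μ(47) = -1, μ(51) = 1, μ(53) = -1, μ(55) = 1, μ(57) = 1, μ(58) = 1, μ(59) = -1, μ(61) = -1, μ(62) = 1, μ(65) = 1, μ(66) = -1, μ(67) = -1, μ(69) = 1, μ(70) = -1, μ(71) = -1, μ(73) = -1, μ(74) = 1, μ(77) = 1, μ(78) = -1, μ(79) = -1, μ(82) = 1, μ(83) = -1, μ(85) = 1, μ(86) = 1, μ(87) = 1, μ(89) = -1, μ(91) = 1, μ(93) = 1, μ(94) = 1, μ(95) = 1, μ(97) = -1, μ(101) = -1, μ(102) = -1, μ(103) = -1, μ(105) = -1, μ(106) = 1, μ(107) = -1, μ(109) = -1, μ(110) = -1, μ(111) = 1, μ(113) = -1, μ(114) = -1, μ(115) = 1, μ(118) = 1, μ(119) = 1, μ(122) = 1, μ(123) = 1, μ(127) = -1, with μ = 0 on non-squarefree integers. Summing μ(k)/k for k where μ(k) ≠ 0 gives -228455996623300386843096283835194191857230682/401447693933303618909444119902604513664588524773 ≈ -0.0006. (PNT ⟺ this sum → 0 as n → ∞.)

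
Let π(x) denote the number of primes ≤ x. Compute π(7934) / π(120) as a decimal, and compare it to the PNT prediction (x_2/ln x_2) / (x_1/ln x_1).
π(7934)/π(120) = 1002/30 ≈ 33.4000;  PNT prediction ≈ 35.2529.

π(120) = 30 and π(7934) = 1002, so π(7934)/π(120) ≈ 33.4000. The PNT-predicted ratio is (7934/ln(7934)) / (120/ln(120)) ≈ 35.2529. The two agree to within a few percent, as expected.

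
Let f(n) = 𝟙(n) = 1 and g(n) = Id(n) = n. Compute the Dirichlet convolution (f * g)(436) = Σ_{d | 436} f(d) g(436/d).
(𝟙 * Id)(436) = 770

Divisors of 436: [1, 2, 4, 109, 218, 436]. For each d | 436:
  d = 1: 𝟙(1) · Id(436/1) = 1 · 436 = 436
  d = 2: 𝟙(2) · Id(436/2) = 1 · 218 = 218
  d = 4: 𝟙(4) · Id(436/4) = 1 · 109 = 109
  d = 109: 𝟙(109) · Id(436/109) = 1 · 4 = 4
  d = 218: 𝟙(218) · Id(436/218) = 1 · 2 = 2
  d = 436: 𝟙(436) · Id(436/436) = 1 · 1 = 1
Summing: (𝟙 * Id)(436) = 436 + 218 + 109 + 4 + 2 + 1 = 770.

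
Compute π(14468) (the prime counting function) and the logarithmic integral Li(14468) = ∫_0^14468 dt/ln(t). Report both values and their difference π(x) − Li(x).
π(14468) = 1696;  Li(14468) ≈ 1721.20;  π(x) − Li(x) ≈ -25.20.

Direct count of primes ≤ 14468 gives π(14468) = 1696. Numerical evaluation of the logarithmic integral gives Li(14468) ≈ 1721.20. The difference π(x) − Li(x) ≈ -25.20 is typically negative for small/moderate x (Li(x) overestimates), though Littlewood's theorem shows this sign changes infinitely often.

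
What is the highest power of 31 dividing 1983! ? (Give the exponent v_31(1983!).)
v_31(1983!) = 65

Legendre's formula: v_p(n!) = Σ_{k ≥ 1} ⌊n / p^k⌋. For p = 31, n = 1983, the terms are:
  ⌊1983/31^1⌋ = ⌊1983/31⌋ = 63
  ⌊1983/31^2⌋ = ⌊1983/961⌋ = 2
(the next term ⌊1983/31^3⌋ = 0, terminating the sum). Summing: v_31(1983!) = 63 + 2 = 65.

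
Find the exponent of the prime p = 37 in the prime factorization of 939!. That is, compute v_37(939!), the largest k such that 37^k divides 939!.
v_37(939!) = 25

Legendre's formula: v_p(n!) = Σ_{k ≥ 1} ⌊n / p^k⌋. For p = 37, n = 939, the terms are:
  ⌊939/37^1⌋ = ⌊939/37⌋ = 25
(the next term ⌊939/37^2⌋ = 0, terminating the sum). Summing: v_37(939!) = 25 = 25.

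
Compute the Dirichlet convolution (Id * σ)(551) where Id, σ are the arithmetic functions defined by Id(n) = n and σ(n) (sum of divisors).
(Id * σ)(551) = 2301

Divisors of 551: [1, 19, 29, 551]. For each d | 551:
  d = 1: Id(1) · σ(551/1) = 1 · 600 = 600
  d = 19: Id(19) · σ(551/19) = 19 · 30 = 570
  d = 29: Id(29) · σ(551/29) = 29 · 20 = 580
  d = 551: Id(551) · σ(551/551) = 551 · 1 = 551
Summing: (Id * σ)(551) = 600 + 570 + 580 + 551 = 2301.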